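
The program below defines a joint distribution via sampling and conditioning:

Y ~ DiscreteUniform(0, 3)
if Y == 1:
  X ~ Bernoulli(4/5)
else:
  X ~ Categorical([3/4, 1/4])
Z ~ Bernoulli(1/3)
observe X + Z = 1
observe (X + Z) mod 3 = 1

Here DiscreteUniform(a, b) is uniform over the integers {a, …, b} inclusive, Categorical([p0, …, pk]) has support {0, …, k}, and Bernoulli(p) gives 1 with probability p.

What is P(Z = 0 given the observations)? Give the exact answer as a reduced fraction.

Enumerate traces; 8 have nonzero weight after conditioning:
  (Y=0, X=0, Z=1) weight 1/16
  (Y=0, X=1, Z=0) weight 1/24
  (Y=1, X=0, Z=1) weight 1/60
  (Y=1, X=1, Z=0) weight 2/15
  (Y=2, X=0, Z=1) weight 1/16
  (Y=2, X=1, Z=0) weight 1/24
  (Y=3, X=0, Z=1) weight 1/16
  (Y=3, X=1, Z=0) weight 1/24
Group by Z:
  weight(Z=0) = 31/120
  weight(Z=1) = 49/240
Total weight = 31/120 + 49/240 = 37/80
P(Z=0 | obs) = 31/120 / 37/80 = 62/111
P(Z=1 | obs) = 49/240 / 37/80 = 49/111

P(Z = 0 | obs) = 62/111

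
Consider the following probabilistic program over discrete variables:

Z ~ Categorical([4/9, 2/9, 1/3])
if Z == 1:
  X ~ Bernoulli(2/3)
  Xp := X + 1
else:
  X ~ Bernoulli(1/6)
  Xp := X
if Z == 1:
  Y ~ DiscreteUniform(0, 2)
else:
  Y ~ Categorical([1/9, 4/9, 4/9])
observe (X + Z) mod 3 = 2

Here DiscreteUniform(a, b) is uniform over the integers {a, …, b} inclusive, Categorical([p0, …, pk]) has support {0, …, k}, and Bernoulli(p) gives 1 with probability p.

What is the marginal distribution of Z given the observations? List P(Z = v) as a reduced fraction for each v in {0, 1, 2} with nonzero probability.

Enumerate traces; 6 have nonzero weight after conditioning:
  (Z=1, X=1, Y=0) weight 4/81
  (Z=1, X=1, Y=1) weight 4/81
  (Z=1, X=1, Y=2) weight 4/81
  (Z=2, X=0, Y=0) weight 5/162
  (Z=2, X=0, Y=1) weight 10/81
  (Z=2, X=0, Y=2) weight 10/81
Group by Z:
  weight(Z=1) = 4/27
  weight(Z=2) = 5/18
Total weight = 4/27 + 5/18 = 23/54
P(Z=1 | obs) = 4/27 / 23/54 = 8/23
P(Z=2 | obs) = 5/18 / 23/54 = 15/23

P(Z=1) = 8/23, P(Z=2) = 15/23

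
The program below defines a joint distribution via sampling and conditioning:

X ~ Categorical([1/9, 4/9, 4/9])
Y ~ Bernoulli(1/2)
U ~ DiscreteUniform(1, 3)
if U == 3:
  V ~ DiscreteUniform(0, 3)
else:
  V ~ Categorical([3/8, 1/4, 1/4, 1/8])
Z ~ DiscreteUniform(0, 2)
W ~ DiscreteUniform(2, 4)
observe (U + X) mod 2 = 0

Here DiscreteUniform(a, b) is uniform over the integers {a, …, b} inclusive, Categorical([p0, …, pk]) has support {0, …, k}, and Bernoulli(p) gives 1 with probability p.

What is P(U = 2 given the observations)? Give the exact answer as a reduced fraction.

Enumerate traces; 288 have nonzero weight after conditioning:
  (X=0, Y=0, U=2, V=0, Z=0, W=2) weight 1/1296
  (X=0, Y=0, U=2, V=0, Z=0, W=3) weight 1/1296
  (X=0, Y=0, U=2, V=0, Z=0, W=4) weight 1/1296
  (X=0, Y=0, U=2, V=0, Z=1, W=2) weight 1/1296
  (X=0, Y=0, U=2, V=0, Z=1, W=3) weight 1/1296
  (X=0, Y=0, U=2, V=0, Z=1, W=4) weight 1/1296
  (X=0, Y=0, U=2, V=0, Z=2, W=2) weight 1/1296
  (X=0, Y=0, U=2, V=0, Z=2, W=3) weight 1/1296
  (X=1, Y=0, U=1, V=0, Z=0, W=2) weight 1/324
  (X=1, Y=0, U=3, V=0, Z=0, W=2) weight 1/486
  … 278 more
Group by U:
  weight(U=1) = 4/27
  weight(U=2) = 5/27
  weight(U=3) = 4/27
Total weight = 4/27 + 5/27 + 4/27 = 13/27
P(U=1 | obs) = 4/27 / 13/27 = 4/13
P(U=2 | obs) = 5/27 / 13/27 = 5/13
P(U=3 | obs) = 4/27 / 13/27 = 4/13

P(U = 2 | obs) = 5/13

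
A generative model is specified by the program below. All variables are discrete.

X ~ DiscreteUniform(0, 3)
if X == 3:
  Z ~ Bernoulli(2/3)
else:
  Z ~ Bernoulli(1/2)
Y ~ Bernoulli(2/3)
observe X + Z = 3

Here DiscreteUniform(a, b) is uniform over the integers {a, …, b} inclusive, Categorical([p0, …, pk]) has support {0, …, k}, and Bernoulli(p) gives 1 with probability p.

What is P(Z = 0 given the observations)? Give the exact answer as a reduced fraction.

P(Z = 0 | obs) = 2/5

Enumerate traces; 4 have nonzero weight after conditioning:
  (X=2, Z=1, Y=0) weight 1/24
  (X=2, Z=1, Y=1) weight 1/12
  (X=3, Z=0, Y=0) weight 1/36
  (X=3, Z=0, Y=1) weight 1/18
Group by Z:
  weight(Z=0) = 1/12
  weight(Z=1) = 1/8
Total weight = 1/12 + 1/8 = 5/24
P(Z=0 | obs) = 1/12 / 5/24 = 2/5
P(Z=1 | obs) = 1/8 / 5/24 = 3/5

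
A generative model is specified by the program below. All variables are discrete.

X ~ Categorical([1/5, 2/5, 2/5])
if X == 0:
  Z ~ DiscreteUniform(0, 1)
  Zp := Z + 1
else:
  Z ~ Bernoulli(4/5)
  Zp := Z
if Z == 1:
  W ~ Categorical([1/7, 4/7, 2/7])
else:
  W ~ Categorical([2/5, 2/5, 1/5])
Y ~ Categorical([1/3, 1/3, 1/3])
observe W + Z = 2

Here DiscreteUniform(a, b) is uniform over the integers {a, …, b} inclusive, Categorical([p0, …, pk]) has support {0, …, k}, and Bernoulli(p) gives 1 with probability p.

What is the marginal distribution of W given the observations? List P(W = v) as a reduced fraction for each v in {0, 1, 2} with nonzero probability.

P(W=1) = 740/831, P(W=2) = 91/831

Enumerate traces; 18 have nonzero weight after conditioning:
  (X=0, Z=0, W=2, Y=0) weight 1/150
  (X=0, Z=0, W=2, Y=1) weight 1/150
  (X=0, Z=0, W=2, Y=2) weight 1/150
  (X=0, Z=1, W=1, Y=0) weight 2/105
  (X=0, Z=1, W=1, Y=1) weight 2/105
  (X=0, Z=1, W=1, Y=2) weight 2/105
  (X=1, Z=0, W=2, Y=0) weight 2/375
  (X=1, Z=0, W=2, Y=1) weight 2/375
  … 10 more
Group by W:
  weight(W=1) = 74/175
  weight(W=2) = 13/250
Total weight = 74/175 + 13/250 = 831/1750
P(W=1 | obs) = 74/175 / 831/1750 = 740/831
P(W=2 | obs) = 13/250 / 831/1750 = 91/831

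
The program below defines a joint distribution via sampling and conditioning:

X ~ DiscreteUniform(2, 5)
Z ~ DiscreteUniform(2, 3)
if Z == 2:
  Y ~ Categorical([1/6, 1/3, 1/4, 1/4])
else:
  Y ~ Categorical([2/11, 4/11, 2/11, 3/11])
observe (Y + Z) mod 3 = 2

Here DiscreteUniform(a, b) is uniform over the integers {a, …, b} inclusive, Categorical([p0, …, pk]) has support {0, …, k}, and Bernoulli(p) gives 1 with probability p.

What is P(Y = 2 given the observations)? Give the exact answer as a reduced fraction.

P(Y = 2 | obs) = 24/79

Enumerate traces; 12 have nonzero weight after conditioning:
  (X=2, Z=2, Y=0) weight 1/48
  (X=2, Z=2, Y=3) weight 1/32
  (X=2, Z=3, Y=2) weight 1/44
  (X=3, Z=2, Y=0) weight 1/48
  (X=3, Z=2, Y=3) weight 1/32
  (X=3, Z=3, Y=2) weight 1/44
  (X=4, Z=2, Y=0) weight 1/48
  (X=4, Z=2, Y=3) weight 1/32
  … 4 more
Group by Y:
  weight(Y=0) = 1/12
  weight(Y=2) = 1/11
  weight(Y=3) = 1/8
Total weight = 1/12 + 1/11 + 1/8 = 79/264
P(Y=0 | obs) = 1/12 / 79/264 = 22/79
P(Y=2 | obs) = 1/11 / 79/264 = 24/79
P(Y=3 | obs) = 1/8 / 79/264 = 33/79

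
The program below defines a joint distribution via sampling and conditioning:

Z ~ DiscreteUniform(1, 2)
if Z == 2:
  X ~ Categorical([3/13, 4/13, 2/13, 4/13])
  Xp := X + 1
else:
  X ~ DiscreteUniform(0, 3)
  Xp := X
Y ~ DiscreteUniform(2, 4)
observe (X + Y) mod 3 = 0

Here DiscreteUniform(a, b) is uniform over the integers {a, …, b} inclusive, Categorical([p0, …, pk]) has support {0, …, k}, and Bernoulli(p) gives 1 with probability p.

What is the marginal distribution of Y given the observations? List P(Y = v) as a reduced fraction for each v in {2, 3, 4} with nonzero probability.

P(Y=2) = 29/104, P(Y=3) = 27/52, P(Y=4) = 21/104

Enumerate traces; 8 have nonzero weight after conditioning:
  (Z=1, X=0, Y=3) weight 1/24
  (Z=1, X=1, Y=2) weight 1/24
  (Z=1, X=2, Y=4) weight 1/24
  (Z=1, X=3, Y=3) weight 1/24
  (Z=2, X=0, Y=3) weight 1/26
  (Z=2, X=1, Y=2) weight 2/39
  (Z=2, X=2, Y=4) weight 1/39
  (Z=2, X=3, Y=3) weight 2/39
Group by Y:
  weight(Y=2) = 29/312
  weight(Y=3) = 9/52
  weight(Y=4) = 7/104
Total weight = 29/312 + 9/52 + 7/104 = 1/3
P(Y=2 | obs) = 29/312 / 1/3 = 29/104
P(Y=3 | obs) = 9/52 / 1/3 = 27/52
P(Y=4 | obs) = 7/104 / 1/3 = 21/104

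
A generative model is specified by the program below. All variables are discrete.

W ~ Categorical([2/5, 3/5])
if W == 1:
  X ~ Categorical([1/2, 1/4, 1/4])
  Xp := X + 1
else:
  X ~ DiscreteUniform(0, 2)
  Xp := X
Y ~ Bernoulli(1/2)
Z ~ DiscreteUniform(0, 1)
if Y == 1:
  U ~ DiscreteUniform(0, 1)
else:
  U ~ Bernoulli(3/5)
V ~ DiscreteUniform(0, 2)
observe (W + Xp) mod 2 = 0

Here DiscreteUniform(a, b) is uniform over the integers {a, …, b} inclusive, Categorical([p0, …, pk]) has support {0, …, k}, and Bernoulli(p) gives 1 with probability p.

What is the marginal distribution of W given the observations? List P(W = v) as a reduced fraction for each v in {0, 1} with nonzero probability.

Enumerate traces; 96 have nonzero weight after conditioning:
  (W=0, X=0, Y=0, Z=0, U=0, V=0) weight 1/225
  (W=0, X=0, Y=0, Z=0, U=0, V=1) weight 1/225
  (W=0, X=0, Y=0, Z=0, U=0, V=2) weight 1/225
  (W=0, X=0, Y=0, Z=0, U=1, V=0) weight 1/150
  (W=0, X=0, Y=0, Z=0, U=1, V=1) weight 1/150
  (W=0, X=0, Y=0, Z=0, U=1, V=2) weight 1/150
  (W=0, X=0, Y=0, Z=1, U=0, V=0) weight 1/225
  (W=0, X=0, Y=0, Z=1, U=0, V=1) weight 1/225
  (W=1, X=0, Y=0, Z=0, U=0, V=0) weight 1/100
  … 87 more
Group by W:
  weight(W=0) = 4/15
  weight(W=1) = 9/20
Total weight = 4/15 + 9/20 = 43/60
P(W=0 | obs) = 4/15 / 43/60 = 16/43
P(W=1 | obs) = 9/20 / 43/60 = 27/43

P(W=0) = 16/43, P(W=1) = 27/43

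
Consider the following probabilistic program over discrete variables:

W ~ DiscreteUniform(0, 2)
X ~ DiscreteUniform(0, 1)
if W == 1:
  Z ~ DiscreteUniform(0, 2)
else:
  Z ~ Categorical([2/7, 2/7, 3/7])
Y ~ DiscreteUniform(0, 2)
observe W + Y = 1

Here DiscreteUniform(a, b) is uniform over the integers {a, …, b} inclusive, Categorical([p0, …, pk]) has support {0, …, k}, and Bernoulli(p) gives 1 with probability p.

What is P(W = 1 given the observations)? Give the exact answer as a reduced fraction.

P(W = 1 | obs) = 1/2

Enumerate traces; 12 have nonzero weight after conditioning:
  (W=0, X=0, Z=0, Y=1) weight 1/63
  (W=0, X=0, Z=1, Y=1) weight 1/63
  (W=0, X=0, Z=2, Y=1) weight 1/42
  (W=0, X=1, Z=0, Y=1) weight 1/63
  (W=0, X=1, Z=1, Y=1) weight 1/63
  (W=0, X=1, Z=2, Y=1) weight 1/42
  (W=1, X=0, Z=0, Y=0) weight 1/54
  (W=1, X=0, Z=1, Y=0) weight 1/54
  … 4 more
Group by W:
  weight(W=0) = 1/9
  weight(W=1) = 1/9
Total weight = 1/9 + 1/9 = 2/9
P(W=0 | obs) = 1/9 / 2/9 = 1/2
P(W=1 | obs) = 1/9 / 2/9 = 1/2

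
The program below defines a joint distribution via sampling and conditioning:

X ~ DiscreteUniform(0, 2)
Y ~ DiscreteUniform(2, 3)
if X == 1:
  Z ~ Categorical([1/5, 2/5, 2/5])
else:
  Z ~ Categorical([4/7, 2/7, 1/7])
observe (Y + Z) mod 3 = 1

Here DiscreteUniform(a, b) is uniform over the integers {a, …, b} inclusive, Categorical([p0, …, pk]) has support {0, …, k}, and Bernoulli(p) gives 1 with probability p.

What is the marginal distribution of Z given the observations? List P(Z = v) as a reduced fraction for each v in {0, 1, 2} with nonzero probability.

Enumerate traces; 6 have nonzero weight after conditioning:
  (X=0, Y=2, Z=2) weight 1/42
  (X=0, Y=3, Z=1) weight 1/21
  (X=1, Y=2, Z=2) weight 1/15
  (X=1, Y=3, Z=1) weight 1/15
  (X=2, Y=2, Z=2) weight 1/42
  (X=2, Y=3, Z=1) weight 1/21
Group by Z:
  weight(Z=1) = 17/105
  weight(Z=2) = 4/35
Total weight = 17/105 + 4/35 = 29/105
P(Z=1 | obs) = 17/105 / 29/105 = 17/29
P(Z=2 | obs) = 4/35 / 29/105 = 12/29

P(Z=1) = 17/29, P(Z=2) = 12/29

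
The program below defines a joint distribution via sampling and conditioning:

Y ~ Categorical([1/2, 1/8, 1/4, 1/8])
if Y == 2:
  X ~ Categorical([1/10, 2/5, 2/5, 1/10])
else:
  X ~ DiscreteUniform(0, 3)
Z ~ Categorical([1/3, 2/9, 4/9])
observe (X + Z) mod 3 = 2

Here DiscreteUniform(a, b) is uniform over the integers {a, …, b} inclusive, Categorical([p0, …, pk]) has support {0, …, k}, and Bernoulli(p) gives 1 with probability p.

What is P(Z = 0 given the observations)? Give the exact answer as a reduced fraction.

Enumerate traces; 16 have nonzero weight after conditioning:
  (Y=0, X=0, Z=2) weight 1/18
  (Y=0, X=1, Z=1) weight 1/36
  (Y=0, X=2, Z=0) weight 1/24
  (Y=0, X=3, Z=2) weight 1/18
  (Y=1, X=0, Z=2) weight 1/72
  (Y=1, X=1, Z=1) weight 1/144
  (Y=1, X=2, Z=0) weight 1/96
  (Y=1, X=3, Z=2) weight 1/72
  … 8 more
Group by Z:
  weight(Z=0) = 23/240
  weight(Z=1) = 23/360
  weight(Z=2) = 17/90
Total weight = 23/240 + 23/360 + 17/90 = 251/720
P(Z=0 | obs) = 23/240 / 251/720 = 69/251
P(Z=1 | obs) = 23/360 / 251/720 = 46/251
P(Z=2 | obs) = 17/90 / 251/720 = 136/251

P(Z = 0 | obs) = 69/251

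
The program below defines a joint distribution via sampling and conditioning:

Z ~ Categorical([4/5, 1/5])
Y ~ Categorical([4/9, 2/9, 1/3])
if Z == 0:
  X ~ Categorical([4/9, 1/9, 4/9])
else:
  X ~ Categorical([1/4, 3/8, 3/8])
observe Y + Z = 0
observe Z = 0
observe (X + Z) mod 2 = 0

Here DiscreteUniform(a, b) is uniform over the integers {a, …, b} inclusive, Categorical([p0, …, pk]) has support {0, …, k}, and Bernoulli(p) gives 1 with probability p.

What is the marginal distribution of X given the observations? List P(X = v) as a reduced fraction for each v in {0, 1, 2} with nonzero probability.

P(X=0) = 1/2, P(X=2) = 1/2

Enumerate traces; 2 have nonzero weight after conditioning:
  (Z=0, Y=0, X=0) weight 64/405
  (Z=0, Y=0, X=2) weight 64/405
Group by X:
  weight(X=0) = 64/405
  weight(X=2) = 64/405
Total weight = 64/405 + 64/405 = 128/405
P(X=0 | obs) = 64/405 / 128/405 = 1/2
P(X=2 | obs) = 64/405 / 128/405 = 1/2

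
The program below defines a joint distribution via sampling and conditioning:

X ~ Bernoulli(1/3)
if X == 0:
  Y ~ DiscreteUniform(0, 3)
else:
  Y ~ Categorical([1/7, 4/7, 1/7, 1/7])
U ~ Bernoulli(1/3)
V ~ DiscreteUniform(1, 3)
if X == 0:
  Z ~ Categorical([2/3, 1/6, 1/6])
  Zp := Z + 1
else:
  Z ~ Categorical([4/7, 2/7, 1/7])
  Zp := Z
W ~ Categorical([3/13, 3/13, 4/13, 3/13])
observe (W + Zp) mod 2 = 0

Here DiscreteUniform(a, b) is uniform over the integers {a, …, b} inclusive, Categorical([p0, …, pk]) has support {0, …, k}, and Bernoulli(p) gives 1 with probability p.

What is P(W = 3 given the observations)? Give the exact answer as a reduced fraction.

Enumerate traces; 288 have nonzero weight after conditioning:
  (X=0, Y=0, U=0, V=1, Z=0, W=1) weight 2/351
  (X=0, Y=0, U=0, V=1, Z=0, W=3) weight 2/351
  (X=0, Y=0, U=0, V=1, Z=1, W=0) weight 1/702
  (X=0, Y=0, U=0, V=1, Z=1, W=2) weight 2/1053
  (X=0, Y=0, U=0, V=1, Z=2, W=1) weight 1/702
  (X=0, Y=0, U=0, V=1, Z=2, W=3) weight 1/702
  (X=0, Y=0, U=0, V=2, Z=0, W=1) weight 2/351
  (X=0, Y=0, U=0, V=2, Z=0, W=3) weight 2/351
  … 280 more
Group by W:
  weight(W=0) = 22/273
  weight(W=1) = 41/273
  weight(W=2) = 88/819
  weight(W=3) = 41/273
Total weight = 22/273 + 41/273 + 88/819 + 41/273 = 400/819
P(W=0 | obs) = 22/273 / 400/819 = 33/200
P(W=1 | obs) = 41/273 / 400/819 = 123/400
P(W=2 | obs) = 88/819 / 400/819 = 11/50
P(W=3 | obs) = 41/273 / 400/819 = 123/400

P(W = 3 | obs) = 123/400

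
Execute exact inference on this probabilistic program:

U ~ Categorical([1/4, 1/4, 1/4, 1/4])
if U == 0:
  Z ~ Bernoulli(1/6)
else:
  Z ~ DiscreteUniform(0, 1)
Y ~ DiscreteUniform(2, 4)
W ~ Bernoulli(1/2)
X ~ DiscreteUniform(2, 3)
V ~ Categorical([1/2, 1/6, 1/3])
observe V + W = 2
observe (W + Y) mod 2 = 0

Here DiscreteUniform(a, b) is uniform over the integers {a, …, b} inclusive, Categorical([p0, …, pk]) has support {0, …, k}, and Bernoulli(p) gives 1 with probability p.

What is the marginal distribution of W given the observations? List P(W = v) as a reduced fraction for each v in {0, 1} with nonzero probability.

Enumerate traces; 48 have nonzero weight after conditioning:
  (U=0, Z=0, Y=2, W=0, X=2, V=2) weight 5/864
  (U=0, Z=0, Y=2, W=0, X=3, V=2) weight 5/864
  (U=0, Z=0, Y=3, W=1, X=2, V=1) weight 5/1728
  (U=0, Z=0, Y=3, W=1, X=3, V=1) weight 5/1728
  (U=0, Z=0, Y=4, W=0, X=2, V=2) weight 5/864
  (U=0, Z=0, Y=4, W=0, X=3, V=2) weight 5/864
  (U=0, Z=1, Y=2, W=0, X=2, V=2) weight 1/864
  (U=0, Z=1, Y=2, W=0, X=3, V=2) weight 1/864
  … 40 more
Group by W:
  weight(W=0) = 1/9
  weight(W=1) = 1/36
Total weight = 1/9 + 1/36 = 5/36
P(W=0 | obs) = 1/9 / 5/36 = 4/5
P(W=1 | obs) = 1/36 / 5/36 = 1/5

P(W=0) = 4/5, P(W=1) = 1/5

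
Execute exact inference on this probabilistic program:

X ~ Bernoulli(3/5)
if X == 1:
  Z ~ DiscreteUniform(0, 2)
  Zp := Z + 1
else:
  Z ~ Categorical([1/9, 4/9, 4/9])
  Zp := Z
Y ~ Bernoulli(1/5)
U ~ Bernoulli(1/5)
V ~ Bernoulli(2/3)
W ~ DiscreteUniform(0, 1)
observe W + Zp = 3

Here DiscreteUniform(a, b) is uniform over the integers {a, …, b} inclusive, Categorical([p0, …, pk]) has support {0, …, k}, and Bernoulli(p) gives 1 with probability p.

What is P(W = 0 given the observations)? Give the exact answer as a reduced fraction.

Enumerate traces; 24 have nonzero weight after conditioning:
  (X=0, Z=2, Y=0, U=0, V=0, W=1) weight 64/3375
  (X=0, Z=2, Y=0, U=0, V=1, W=1) weight 128/3375
  (X=0, Z=2, Y=0, U=1, V=0, W=1) weight 16/3375
  (X=0, Z=2, Y=0, U=1, V=1, W=1) weight 32/3375
  (X=0, Z=2, Y=1, U=0, V=0, W=1) weight 16/3375
  (X=0, Z=2, Y=1, U=0, V=1, W=1) weight 32/3375
  (X=0, Z=2, Y=1, U=1, V=0, W=1) weight 4/3375
  (X=0, Z=2, Y=1, U=1, V=1, W=1) weight 8/3375
  (X=1, Z=2, Y=0, U=0, V=0, W=0) weight 8/375
  … 15 more
Group by W:
  weight(W=0) = 1/10
  weight(W=1) = 17/90
Total weight = 1/10 + 17/90 = 13/45
P(W=0 | obs) = 1/10 / 13/45 = 9/26
P(W=1 | obs) = 17/90 / 13/45 = 17/26

P(W = 0 | obs) = 9/26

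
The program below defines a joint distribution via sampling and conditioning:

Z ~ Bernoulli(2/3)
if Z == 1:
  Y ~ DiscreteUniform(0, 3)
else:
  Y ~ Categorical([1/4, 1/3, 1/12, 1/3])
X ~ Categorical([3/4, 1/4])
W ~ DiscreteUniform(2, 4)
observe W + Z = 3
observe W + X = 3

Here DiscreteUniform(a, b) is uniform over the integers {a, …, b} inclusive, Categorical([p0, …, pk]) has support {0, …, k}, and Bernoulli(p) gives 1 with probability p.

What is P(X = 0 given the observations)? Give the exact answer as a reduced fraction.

Enumerate traces; 8 have nonzero weight after conditioning:
  (Z=0, Y=0, X=0, W=3) weight 1/48
  (Z=0, Y=1, X=0, W=3) weight 1/36
  (Z=0, Y=2, X=0, W=3) weight 1/144
  (Z=0, Y=3, X=0, W=3) weight 1/36
  (Z=1, Y=0, X=1, W=2) weight 1/72
  (Z=1, Y=1, X=1, W=2) weight 1/72
  (Z=1, Y=2, X=1, W=2) weight 1/72
  (Z=1, Y=3, X=1, W=2) weight 1/72
Group by X:
  weight(X=0) = 1/12
  weight(X=1) = 1/18
Total weight = 1/12 + 1/18 = 5/36
P(X=0 | obs) = 1/12 / 5/36 = 3/5
P(X=1 | obs) = 1/18 / 5/36 = 2/5

P(X = 0 | obs) = 3/5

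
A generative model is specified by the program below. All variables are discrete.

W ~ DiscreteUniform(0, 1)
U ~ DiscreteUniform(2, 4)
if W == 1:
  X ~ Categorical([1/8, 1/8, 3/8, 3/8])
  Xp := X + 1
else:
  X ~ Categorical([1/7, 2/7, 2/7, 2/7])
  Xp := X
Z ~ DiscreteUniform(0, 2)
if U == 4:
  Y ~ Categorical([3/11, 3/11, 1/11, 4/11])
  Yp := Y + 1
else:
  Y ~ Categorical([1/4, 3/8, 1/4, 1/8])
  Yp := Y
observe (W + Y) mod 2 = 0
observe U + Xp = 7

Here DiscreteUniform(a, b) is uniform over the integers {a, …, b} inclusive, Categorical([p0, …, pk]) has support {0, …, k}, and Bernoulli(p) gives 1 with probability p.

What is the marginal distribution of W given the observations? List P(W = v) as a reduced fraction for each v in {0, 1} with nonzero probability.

P(W=0) = 128/653, P(W=1) = 525/653

Enumerate traces; 18 have nonzero weight after conditioning:
  (W=0, U=4, X=3, Z=0, Y=0) weight 1/231
  (W=0, U=4, X=3, Z=0, Y=2) weight 1/693
  (W=0, U=4, X=3, Z=1, Y=0) weight 1/231
  (W=0, U=4, X=3, Z=1, Y=2) weight 1/693
  (W=0, U=4, X=3, Z=2, Y=0) weight 1/231
  (W=0, U=4, X=3, Z=2, Y=2) weight 1/693
  (W=1, U=3, X=3, Z=0, Y=1) weight 1/128
  (W=1, U=3, X=3, Z=0, Y=3) weight 1/384
  … 10 more
Group by W:
  weight(W=0) = 4/231
  weight(W=1) = 25/352
Total weight = 4/231 + 25/352 = 653/7392
P(W=0 | obs) = 4/231 / 653/7392 = 128/653
P(W=1 | obs) = 25/352 / 653/7392 = 525/653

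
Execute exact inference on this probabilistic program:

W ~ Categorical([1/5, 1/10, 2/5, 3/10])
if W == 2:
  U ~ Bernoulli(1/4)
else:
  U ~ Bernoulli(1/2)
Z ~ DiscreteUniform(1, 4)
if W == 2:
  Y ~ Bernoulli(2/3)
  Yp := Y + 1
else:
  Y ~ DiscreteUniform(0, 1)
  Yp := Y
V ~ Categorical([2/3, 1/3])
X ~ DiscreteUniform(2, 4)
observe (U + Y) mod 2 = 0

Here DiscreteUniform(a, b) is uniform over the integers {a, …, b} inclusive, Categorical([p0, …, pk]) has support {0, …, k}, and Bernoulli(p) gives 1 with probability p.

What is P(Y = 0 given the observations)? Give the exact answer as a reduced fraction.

Enumerate traces; 192 have nonzero weight after conditioning:
  (W=0, U=0, Z=1, Y=0, V=0, X=2) weight 1/360
  (W=0, U=0, Z=1, Y=0, V=0, X=3) weight 1/360
  (W=0, U=0, Z=1, Y=0, V=0, X=4) weight 1/360
  (W=0, U=0, Z=1, Y=0, V=1, X=2) weight 1/720
  (W=0, U=0, Z=1, Y=0, V=1, X=3) weight 1/720
  (W=0, U=0, Z=1, Y=0, V=1, X=4) weight 1/720
  (W=0, U=0, Z=2, Y=0, V=0, X=2) weight 1/360
  (W=0, U=0, Z=2, Y=0, V=0, X=3) weight 1/360
  (W=0, U=1, Z=1, Y=1, V=0, X=2) weight 1/360
  … 183 more
Group by Y:
  weight(Y=0) = 1/4
  weight(Y=1) = 13/60
Total weight = 1/4 + 13/60 = 7/15
P(Y=0 | obs) = 1/4 / 7/15 = 15/28
P(Y=1 | obs) = 13/60 / 7/15 = 13/28

P(Y = 0 | obs) = 15/28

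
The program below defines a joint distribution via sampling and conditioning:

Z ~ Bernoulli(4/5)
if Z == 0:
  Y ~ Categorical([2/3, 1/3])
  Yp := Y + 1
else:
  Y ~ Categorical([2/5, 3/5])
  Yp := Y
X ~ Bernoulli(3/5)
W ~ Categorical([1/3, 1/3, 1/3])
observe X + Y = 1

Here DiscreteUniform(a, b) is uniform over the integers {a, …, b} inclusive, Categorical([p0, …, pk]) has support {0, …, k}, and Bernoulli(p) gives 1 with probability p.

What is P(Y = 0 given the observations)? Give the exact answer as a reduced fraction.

Enumerate traces; 12 have nonzero weight after conditioning:
  (Z=0, Y=0, X=1, W=0) weight 2/75
  (Z=0, Y=0, X=1, W=1) weight 2/75
  (Z=0, Y=0, X=1, W=2) weight 2/75
  (Z=0, Y=1, X=0, W=0) weight 2/225
  (Z=0, Y=1, X=0, W=1) weight 2/225
  (Z=0, Y=1, X=0, W=2) weight 2/225
  (Z=1, Y=0, X=1, W=0) weight 8/125
  (Z=1, Y=0, X=1, W=1) weight 8/125
  … 4 more
Group by Y:
  weight(Y=0) = 34/125
  weight(Y=1) = 82/375
Total weight = 34/125 + 82/375 = 184/375
P(Y=0 | obs) = 34/125 / 184/375 = 51/92
P(Y=1 | obs) = 82/375 / 184/375 = 41/92

P(Y = 0 | obs) = 51/92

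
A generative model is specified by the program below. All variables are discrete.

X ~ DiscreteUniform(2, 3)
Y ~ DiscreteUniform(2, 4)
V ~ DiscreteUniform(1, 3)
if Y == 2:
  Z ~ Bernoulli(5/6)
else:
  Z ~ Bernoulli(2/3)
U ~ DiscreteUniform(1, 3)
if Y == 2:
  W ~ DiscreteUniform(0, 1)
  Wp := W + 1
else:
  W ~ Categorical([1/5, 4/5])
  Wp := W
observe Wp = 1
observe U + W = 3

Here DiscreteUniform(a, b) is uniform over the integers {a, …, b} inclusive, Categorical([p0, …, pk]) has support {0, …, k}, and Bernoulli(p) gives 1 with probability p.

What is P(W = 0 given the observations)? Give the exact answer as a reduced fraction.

Enumerate traces; 36 have nonzero weight after conditioning:
  (X=2, Y=2, V=1, Z=0, U=3, W=0) weight 1/648
  (X=2, Y=2, V=1, Z=1, U=3, W=0) weight 5/648
  (X=2, Y=2, V=2, Z=0, U=3, W=0) weight 1/648
  (X=2, Y=2, V=2, Z=1, U=3, W=0) weight 5/648
  (X=2, Y=2, V=3, Z=0, U=3, W=0) weight 1/648
  (X=2, Y=2, V=3, Z=1, U=3, W=0) weight 5/648
  (X=2, Y=3, V=1, Z=0, U=2, W=1) weight 2/405
  (X=2, Y=3, V=1, Z=1, U=2, W=1) weight 4/405
  … 28 more
Group by W:
  weight(W=0) = 1/18
  weight(W=1) = 8/45
Total weight = 1/18 + 8/45 = 7/30
P(W=0 | obs) = 1/18 / 7/30 = 5/21
P(W=1 | obs) = 8/45 / 7/30 = 16/21

P(W = 0 | obs) = 5/21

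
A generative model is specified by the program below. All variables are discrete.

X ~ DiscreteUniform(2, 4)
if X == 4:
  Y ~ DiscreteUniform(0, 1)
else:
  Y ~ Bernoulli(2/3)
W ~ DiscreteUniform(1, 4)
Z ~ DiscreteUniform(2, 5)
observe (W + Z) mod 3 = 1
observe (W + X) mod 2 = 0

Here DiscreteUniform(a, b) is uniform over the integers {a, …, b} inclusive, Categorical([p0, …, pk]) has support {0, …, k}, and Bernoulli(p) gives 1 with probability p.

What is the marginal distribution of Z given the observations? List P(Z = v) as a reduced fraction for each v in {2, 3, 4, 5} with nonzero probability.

P(Z=2) = 1/4, P(Z=3) = 3/8, P(Z=4) = 1/8, P(Z=5) = 1/4

Enumerate traces; 16 have nonzero weight after conditioning:
  (X=2, Y=0, W=2, Z=2) weight 1/144
  (X=2, Y=0, W=2, Z=5) weight 1/144
  (X=2, Y=0, W=4, Z=3) weight 1/144
  (X=2, Y=1, W=2, Z=2) weight 1/72
  (X=2, Y=1, W=2, Z=5) weight 1/72
  (X=2, Y=1, W=4, Z=3) weight 1/72
  (X=3, Y=0, W=1, Z=3) weight 1/144
  (X=3, Y=0, W=3, Z=4) weight 1/144
  … 8 more
Group by Z:
  weight(Z=2) = 1/24
  weight(Z=3) = 1/16
  weight(Z=4) = 1/48
  weight(Z=5) = 1/24
Total weight = 1/24 + 1/16 + 1/48 + 1/24 = 1/6
P(Z=2 | obs) = 1/24 / 1/6 = 1/4
P(Z=3 | obs) = 1/16 / 1/6 = 3/8
P(Z=4 | obs) = 1/48 / 1/6 = 1/8
P(Z=5 | obs) = 1/24 / 1/6 = 1/4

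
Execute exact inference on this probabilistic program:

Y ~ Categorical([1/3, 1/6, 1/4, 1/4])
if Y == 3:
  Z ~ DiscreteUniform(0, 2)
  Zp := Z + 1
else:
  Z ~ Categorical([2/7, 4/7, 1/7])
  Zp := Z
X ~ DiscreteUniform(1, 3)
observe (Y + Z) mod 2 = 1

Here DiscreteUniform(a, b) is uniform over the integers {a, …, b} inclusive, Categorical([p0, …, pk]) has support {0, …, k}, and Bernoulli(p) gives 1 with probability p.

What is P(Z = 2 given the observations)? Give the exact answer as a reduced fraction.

P(Z = 2 | obs) = 3/16

Enumerate traces; 18 have nonzero weight after conditioning:
  (Y=0, Z=1, X=1) weight 4/63
  (Y=0, Z=1, X=2) weight 4/63
  (Y=0, Z=1, X=3) weight 4/63
  (Y=1, Z=0, X=1) weight 1/63
  (Y=1, Z=0, X=2) weight 1/63
  (Y=1, Z=0, X=3) weight 1/63
  (Y=1, Z=2, X=1) weight 1/126
  (Y=1, Z=2, X=2) weight 1/126
  … 10 more
Group by Z:
  weight(Z=0) = 11/84
  weight(Z=1) = 1/3
  weight(Z=2) = 3/28
Total weight = 11/84 + 1/3 + 3/28 = 4/7
P(Z=0 | obs) = 11/84 / 4/7 = 11/48
P(Z=1 | obs) = 1/3 / 4/7 = 7/12
P(Z=2 | obs) = 3/28 / 4/7 = 3/16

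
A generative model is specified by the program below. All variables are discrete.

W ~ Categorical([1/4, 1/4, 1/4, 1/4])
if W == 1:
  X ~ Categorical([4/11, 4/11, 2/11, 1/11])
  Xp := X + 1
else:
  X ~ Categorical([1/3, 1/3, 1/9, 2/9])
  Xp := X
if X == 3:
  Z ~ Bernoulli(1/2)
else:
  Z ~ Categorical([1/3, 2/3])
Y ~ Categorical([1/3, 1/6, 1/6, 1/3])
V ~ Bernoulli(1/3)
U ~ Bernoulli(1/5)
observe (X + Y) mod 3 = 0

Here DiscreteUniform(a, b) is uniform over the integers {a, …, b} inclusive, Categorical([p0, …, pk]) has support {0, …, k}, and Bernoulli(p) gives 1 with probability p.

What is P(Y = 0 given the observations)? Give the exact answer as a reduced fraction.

P(Y = 0 | obs) = 70/171

Enumerate traces; 192 have nonzero weight after conditioning:
  (W=0, X=0, Z=0, Y=0, V=0, U=0) weight 2/405
  (W=0, X=0, Z=0, Y=0, V=0, U=1) weight 1/810
  (W=0, X=0, Z=0, Y=0, V=1, U=0) weight 1/405
  (W=0, X=0, Z=0, Y=0, V=1, U=1) weight 1/1620
  (W=0, X=0, Z=0, Y=3, V=0, U=0) weight 2/405
  (W=0, X=0, Z=0, Y=3, V=0, U=1) weight 1/810
  (W=0, X=0, Z=0, Y=3, V=1, U=0) weight 1/405
  (W=0, X=0, Z=0, Y=3, V=1, U=1) weight 1/1620
  (W=0, X=1, Z=0, Y=2, V=0, U=0) weight 1/405
  (W=0, X=2, Z=0, Y=1, V=0, U=0) weight 1/1215
  … 182 more
Group by Y:
  weight(Y=0) = 35/198
  weight(Y=1) = 17/792
  weight(Y=2) = 5/88
  weight(Y=3) = 35/198
Total weight = 35/198 + 17/792 + 5/88 + 35/198 = 19/44
P(Y=0 | obs) = 35/198 / 19/44 = 70/171
P(Y=1 | obs) = 17/792 / 19/44 = 17/342
P(Y=2 | obs) = 5/88 / 19/44 = 5/38
P(Y=3 | obs) = 35/198 / 19/44 = 70/171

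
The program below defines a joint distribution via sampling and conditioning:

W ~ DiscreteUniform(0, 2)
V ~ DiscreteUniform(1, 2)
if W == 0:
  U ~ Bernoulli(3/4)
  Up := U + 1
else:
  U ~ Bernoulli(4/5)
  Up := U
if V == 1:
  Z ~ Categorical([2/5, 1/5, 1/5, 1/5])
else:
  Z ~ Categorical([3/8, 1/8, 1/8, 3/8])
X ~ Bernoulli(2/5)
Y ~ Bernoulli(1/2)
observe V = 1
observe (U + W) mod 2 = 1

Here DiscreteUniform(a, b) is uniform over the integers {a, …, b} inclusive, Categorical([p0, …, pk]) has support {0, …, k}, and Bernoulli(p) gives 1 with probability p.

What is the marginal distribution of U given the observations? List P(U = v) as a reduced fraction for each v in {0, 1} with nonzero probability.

P(U=0) = 4/35, P(U=1) = 31/35

Enumerate traces; 48 have nonzero weight after conditioning:
  (W=0, V=1, U=1, Z=0, X=0, Y=0) weight 3/200
  (W=0, V=1, U=1, Z=0, X=0, Y=1) weight 3/200
  (W=0, V=1, U=1, Z=0, X=1, Y=0) weight 1/100
  (W=0, V=1, U=1, Z=0, X=1, Y=1) weight 1/100
  (W=0, V=1, U=1, Z=1, X=0, Y=0) weight 3/400
  (W=0, V=1, U=1, Z=1, X=0, Y=1) weight 3/400
  (W=0, V=1, U=1, Z=1, X=1, Y=0) weight 1/200
  (W=0, V=1, U=1, Z=1, X=1, Y=1) weight 1/200
  (W=1, V=1, U=0, Z=0, X=0, Y=0) weight 1/250
  … 39 more
Group by U:
  weight(U=0) = 1/30
  weight(U=1) = 31/120
Total weight = 1/30 + 31/120 = 7/24
P(U=0 | obs) = 1/30 / 7/24 = 4/35
P(U=1 | obs) = 31/120 / 7/24 = 31/35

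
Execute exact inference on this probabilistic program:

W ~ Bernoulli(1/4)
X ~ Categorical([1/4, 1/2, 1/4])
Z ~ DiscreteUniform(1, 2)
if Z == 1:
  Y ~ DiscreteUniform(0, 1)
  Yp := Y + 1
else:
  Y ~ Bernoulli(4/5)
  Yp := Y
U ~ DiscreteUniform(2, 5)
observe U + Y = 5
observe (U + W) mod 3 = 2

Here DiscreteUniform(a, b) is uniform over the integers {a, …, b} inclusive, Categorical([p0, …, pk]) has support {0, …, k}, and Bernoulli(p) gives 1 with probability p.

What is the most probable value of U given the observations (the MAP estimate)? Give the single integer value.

Enumerate traces; 12 have nonzero weight after conditioning:
  (W=0, X=0, Z=1, Y=0, U=5) weight 3/256
  (W=0, X=0, Z=2, Y=0, U=5) weight 3/640
  (W=0, X=1, Z=1, Y=0, U=5) weight 3/128
  (W=0, X=1, Z=2, Y=0, U=5) weight 3/320
  (W=0, X=2, Z=1, Y=0, U=5) weight 3/256
  (W=0, X=2, Z=2, Y=0, U=5) weight 3/640
  (W=1, X=0, Z=1, Y=1, U=4) weight 1/256
  (W=1, X=0, Z=2, Y=1, U=4) weight 1/160
  … 4 more
Group by U:
  weight(U=4) = 13/320
  weight(U=5) = 21/320
Total weight = 13/320 + 21/320 = 17/160
P(U=4 | obs) = 13/320 / 17/160 = 13/34
P(U=5 | obs) = 21/320 / 17/160 = 21/34
argmax = 5

argmax_v P(U = v | obs) = 5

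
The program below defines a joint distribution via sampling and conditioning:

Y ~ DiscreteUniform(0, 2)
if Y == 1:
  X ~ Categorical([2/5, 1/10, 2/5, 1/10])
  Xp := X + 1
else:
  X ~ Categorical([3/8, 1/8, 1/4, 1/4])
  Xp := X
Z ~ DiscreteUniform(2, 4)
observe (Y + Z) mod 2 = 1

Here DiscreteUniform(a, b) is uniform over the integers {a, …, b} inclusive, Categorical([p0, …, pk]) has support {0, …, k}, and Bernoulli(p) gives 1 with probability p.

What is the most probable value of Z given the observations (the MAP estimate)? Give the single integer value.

Enumerate traces; 16 have nonzero weight after conditioning:
  (Y=0, X=0, Z=3) weight 1/24
  (Y=0, X=1, Z=3) weight 1/72
  (Y=0, X=2, Z=3) weight 1/36
  (Y=0, X=3, Z=3) weight 1/36
  (Y=1, X=0, Z=2) weight 2/45
  (Y=1, X=0, Z=4) weight 2/45
  (Y=1, X=1, Z=2) weight 1/90
  (Y=1, X=1, Z=4) weight 1/90
  … 8 more
Group by Z:
  weight(Z=2) = 1/9
  weight(Z=3) = 2/9
  weight(Z=4) = 1/9
Total weight = 1/9 + 2/9 + 1/9 = 4/9
P(Z=2 | obs) = 1/9 / 4/9 = 1/4
P(Z=3 | obs) = 2/9 / 4/9 = 1/2
P(Z=4 | obs) = 1/9 / 4/9 = 1/4
argmax = 3

argmax_v P(Z = v | obs) = 3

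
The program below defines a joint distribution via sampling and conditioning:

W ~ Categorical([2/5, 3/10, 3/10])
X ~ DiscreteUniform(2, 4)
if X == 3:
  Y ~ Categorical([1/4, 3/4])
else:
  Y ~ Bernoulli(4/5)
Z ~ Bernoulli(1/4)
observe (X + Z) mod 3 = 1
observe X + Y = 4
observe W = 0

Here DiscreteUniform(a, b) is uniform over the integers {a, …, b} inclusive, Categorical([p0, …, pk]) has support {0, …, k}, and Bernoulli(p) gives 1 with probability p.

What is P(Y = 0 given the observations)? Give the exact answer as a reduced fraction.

P(Y = 0 | obs) = 4/9

Enumerate traces; 2 have nonzero weight after conditioning:
  (W=0, X=3, Y=1, Z=1) weight 1/40
  (W=0, X=4, Y=0, Z=0) weight 1/50
Group by Y:
  weight(Y=0) = 1/50
  weight(Y=1) = 1/40
Total weight = 1/50 + 1/40 = 9/200
P(Y=0 | obs) = 1/50 / 9/200 = 4/9
P(Y=1 | obs) = 1/40 / 9/200 = 5/9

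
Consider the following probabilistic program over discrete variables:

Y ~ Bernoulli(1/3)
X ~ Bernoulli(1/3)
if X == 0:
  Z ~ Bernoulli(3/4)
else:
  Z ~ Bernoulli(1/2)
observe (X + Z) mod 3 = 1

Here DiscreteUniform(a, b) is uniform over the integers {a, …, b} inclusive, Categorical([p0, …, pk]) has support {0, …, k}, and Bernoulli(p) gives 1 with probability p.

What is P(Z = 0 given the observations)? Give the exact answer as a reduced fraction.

P(Z = 0 | obs) = 1/4

Enumerate traces; 4 have nonzero weight after conditioning:
  (Y=0, X=0, Z=1) weight 1/3
  (Y=0, X=1, Z=0) weight 1/9
  (Y=1, X=0, Z=1) weight 1/6
  (Y=1, X=1, Z=0) weight 1/18
Group by Z:
  weight(Z=0) = 1/6
  weight(Z=1) = 1/2
Total weight = 1/6 + 1/2 = 2/3
P(Z=0 | obs) = 1/6 / 2/3 = 1/4
P(Z=1 | obs) = 1/2 / 2/3 = 3/4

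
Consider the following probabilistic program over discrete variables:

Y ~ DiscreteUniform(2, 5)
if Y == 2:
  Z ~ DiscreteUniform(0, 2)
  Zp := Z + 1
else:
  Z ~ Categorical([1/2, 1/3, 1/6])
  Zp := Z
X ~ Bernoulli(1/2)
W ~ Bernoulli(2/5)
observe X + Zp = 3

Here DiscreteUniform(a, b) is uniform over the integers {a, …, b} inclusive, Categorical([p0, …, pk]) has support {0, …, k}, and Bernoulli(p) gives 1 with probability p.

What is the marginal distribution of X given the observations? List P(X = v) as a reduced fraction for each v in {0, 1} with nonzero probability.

Enumerate traces; 10 have nonzero weight after conditioning:
  (Y=2, Z=1, X=1, W=0) weight 1/40
  (Y=2, Z=1, X=1, W=1) weight 1/60
  (Y=2, Z=2, X=0, W=0) weight 1/40
  (Y=2, Z=2, X=0, W=1) weight 1/60
  (Y=3, Z=2, X=1, W=0) weight 1/80
  (Y=3, Z=2, X=1, W=1) weight 1/120
  (Y=4, Z=2, X=1, W=0) weight 1/80
  (Y=4, Z=2, X=1, W=1) weight 1/120
  … 2 more
Group by X:
  weight(X=0) = 1/24
  weight(X=1) = 5/48
Total weight = 1/24 + 5/48 = 7/48
P(X=0 | obs) = 1/24 / 7/48 = 2/7
P(X=1 | obs) = 5/48 / 7/48 = 5/7

P(X=0) = 2/7, P(X=1) = 5/7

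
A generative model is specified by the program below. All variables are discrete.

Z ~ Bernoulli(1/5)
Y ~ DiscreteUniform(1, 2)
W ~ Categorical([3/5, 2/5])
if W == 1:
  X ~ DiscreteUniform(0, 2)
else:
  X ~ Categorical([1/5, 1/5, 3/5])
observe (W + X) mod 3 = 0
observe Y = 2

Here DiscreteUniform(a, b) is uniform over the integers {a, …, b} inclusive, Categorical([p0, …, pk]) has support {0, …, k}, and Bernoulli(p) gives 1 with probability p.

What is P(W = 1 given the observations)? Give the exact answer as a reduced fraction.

Enumerate traces; 4 have nonzero weight after conditioning:
  (Z=0, Y=2, W=0, X=0) weight 6/125
  (Z=0, Y=2, W=1, X=2) weight 4/75
  (Z=1, Y=2, W=0, X=0) weight 3/250
  (Z=1, Y=2, W=1, X=2) weight 1/75
Group by W:
  weight(W=0) = 3/50
  weight(W=1) = 1/15
Total weight = 3/50 + 1/15 = 19/150
P(W=0 | obs) = 3/50 / 19/150 = 9/19
P(W=1 | obs) = 1/15 / 19/150 = 10/19

P(W = 1 | obs) = 10/19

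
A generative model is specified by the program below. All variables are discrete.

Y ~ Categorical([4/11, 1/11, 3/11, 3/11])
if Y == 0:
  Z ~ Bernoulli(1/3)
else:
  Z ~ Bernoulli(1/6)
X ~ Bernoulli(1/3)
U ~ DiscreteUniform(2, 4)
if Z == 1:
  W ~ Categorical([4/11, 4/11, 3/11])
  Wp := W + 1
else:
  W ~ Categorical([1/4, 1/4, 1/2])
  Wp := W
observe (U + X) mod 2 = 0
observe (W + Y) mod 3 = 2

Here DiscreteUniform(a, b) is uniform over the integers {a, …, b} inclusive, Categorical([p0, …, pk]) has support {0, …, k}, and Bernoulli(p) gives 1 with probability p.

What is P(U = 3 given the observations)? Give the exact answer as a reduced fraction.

Enumerate traces; 24 have nonzero weight after conditioning:
  (Y=0, Z=0, X=0, U=2, W=2) weight 8/297
  (Y=0, Z=0, X=0, U=4, W=2) weight 8/297
  (Y=0, Z=0, X=1, U=3, W=2) weight 4/297
  (Y=0, Z=1, X=0, U=2, W=2) weight 8/1089
  (Y=0, Z=1, X=0, U=4, W=2) weight 8/1089
  (Y=0, Z=1, X=1, U=3, W=2) weight 4/1089
  (Y=1, Z=0, X=0, U=2, W=1) weight 5/1188
  (Y=1, Z=0, X=0, U=4, W=1) weight 5/1188
  … 16 more
Group by U:
  weight(U=2) = 61/726
  weight(U=3) = 61/1452
  weight(U=4) = 61/726
Total weight = 61/726 + 61/1452 + 61/726 = 305/1452
P(U=2 | obs) = 61/726 / 305/1452 = 2/5
P(U=3 | obs) = 61/1452 / 305/1452 = 1/5
P(U=4 | obs) = 61/726 / 305/1452 = 2/5

P(U = 3 | obs) = 1/5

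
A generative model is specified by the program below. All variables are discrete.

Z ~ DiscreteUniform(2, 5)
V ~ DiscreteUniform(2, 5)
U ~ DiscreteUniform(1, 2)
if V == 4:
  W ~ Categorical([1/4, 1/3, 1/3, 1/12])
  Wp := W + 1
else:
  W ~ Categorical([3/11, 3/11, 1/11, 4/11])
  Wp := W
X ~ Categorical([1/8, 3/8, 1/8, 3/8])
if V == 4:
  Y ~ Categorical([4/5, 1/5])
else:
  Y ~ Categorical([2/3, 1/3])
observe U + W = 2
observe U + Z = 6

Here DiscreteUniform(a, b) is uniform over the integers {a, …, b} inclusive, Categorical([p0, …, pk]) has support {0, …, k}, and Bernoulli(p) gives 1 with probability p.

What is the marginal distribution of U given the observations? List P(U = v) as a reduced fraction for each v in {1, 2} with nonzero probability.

P(U=1) = 152/293, P(U=2) = 141/293

Enumerate traces; 64 have nonzero weight after conditioning:
  (Z=4, V=2, U=2, W=0, X=0, Y=0) weight 1/1408
  (Z=4, V=2, U=2, W=0, X=0, Y=1) weight 1/2816
  (Z=4, V=2, U=2, W=0, X=1, Y=0) weight 3/1408
  (Z=4, V=2, U=2, W=0, X=1, Y=1) weight 3/2816
  (Z=4, V=2, U=2, W=0, X=2, Y=0) weight 1/1408
  (Z=4, V=2, U=2, W=0, X=2, Y=1) weight 1/2816
  (Z=4, V=2, U=2, W=0, X=3, Y=0) weight 3/1408
  (Z=4, V=2, U=2, W=0, X=3, Y=1) weight 3/2816
  (Z=5, V=2, U=1, W=1, X=0, Y=0) weight 1/1408
  … 55 more
Group by U:
  weight(U=1) = 19/528
  weight(U=2) = 47/1408
Total weight = 19/528 + 47/1408 = 293/4224
P(U=1 | obs) = 19/528 / 293/4224 = 152/293
P(U=2 | obs) = 47/1408 / 293/4224 = 141/293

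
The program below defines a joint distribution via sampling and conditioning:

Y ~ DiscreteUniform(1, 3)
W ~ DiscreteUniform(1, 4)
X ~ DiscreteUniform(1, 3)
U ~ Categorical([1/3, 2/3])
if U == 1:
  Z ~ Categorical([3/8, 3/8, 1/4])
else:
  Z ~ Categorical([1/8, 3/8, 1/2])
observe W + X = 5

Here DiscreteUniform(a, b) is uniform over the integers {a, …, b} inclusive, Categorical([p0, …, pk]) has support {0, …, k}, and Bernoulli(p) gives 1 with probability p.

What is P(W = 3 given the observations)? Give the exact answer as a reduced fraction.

Enumerate traces; 54 have nonzero weight after conditioning:
  (Y=1, W=2, X=3, U=0, Z=0) weight 1/864
  (Y=1, W=2, X=3, U=0, Z=1) weight 1/288
  (Y=1, W=2, X=3, U=0, Z=2) weight 1/216
  (Y=1, W=2, X=3, U=1, Z=0) weight 1/144
  (Y=1, W=2, X=3, U=1, Z=1) weight 1/144
  (Y=1, W=2, X=3, U=1, Z=2) weight 1/216
  (Y=1, W=3, X=2, U=0, Z=0) weight 1/864
  (Y=1, W=3, X=2, U=0, Z=1) weight 1/288
  (Y=1, W=4, X=1, U=0, Z=0) weight 1/864
  … 45 more
Group by W:
  weight(W=2) = 1/12
  weight(W=3) = 1/12
  weight(W=4) = 1/12
Total weight = 1/12 + 1/12 + 1/12 = 1/4
P(W=2 | obs) = 1/12 / 1/4 = 1/3
P(W=3 | obs) = 1/12 / 1/4 = 1/3
P(W=4 | obs) = 1/12 / 1/4 = 1/3

P(W = 3 | obs) = 1/3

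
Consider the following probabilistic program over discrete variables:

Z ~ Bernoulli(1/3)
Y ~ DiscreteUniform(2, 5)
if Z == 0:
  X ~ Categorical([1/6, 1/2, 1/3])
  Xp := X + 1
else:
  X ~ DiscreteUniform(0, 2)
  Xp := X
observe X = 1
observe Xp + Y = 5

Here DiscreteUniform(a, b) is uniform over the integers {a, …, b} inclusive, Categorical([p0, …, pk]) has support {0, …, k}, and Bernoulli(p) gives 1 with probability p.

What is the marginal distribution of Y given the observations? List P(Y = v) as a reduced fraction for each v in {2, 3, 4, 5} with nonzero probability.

Enumerate traces; 2 have nonzero weight after conditioning:
  (Z=0, Y=3, X=1) weight 1/12
  (Z=1, Y=4, X=1) weight 1/36
Group by Y:
  weight(Y=3) = 1/12
  weight(Y=4) = 1/36
Total weight = 1/12 + 1/36 = 1/9
P(Y=3 | obs) = 1/12 / 1/9 = 3/4
P(Y=4 | obs) = 1/36 / 1/9 = 1/4

P(Y=3) = 3/4, P(Y=4) = 1/4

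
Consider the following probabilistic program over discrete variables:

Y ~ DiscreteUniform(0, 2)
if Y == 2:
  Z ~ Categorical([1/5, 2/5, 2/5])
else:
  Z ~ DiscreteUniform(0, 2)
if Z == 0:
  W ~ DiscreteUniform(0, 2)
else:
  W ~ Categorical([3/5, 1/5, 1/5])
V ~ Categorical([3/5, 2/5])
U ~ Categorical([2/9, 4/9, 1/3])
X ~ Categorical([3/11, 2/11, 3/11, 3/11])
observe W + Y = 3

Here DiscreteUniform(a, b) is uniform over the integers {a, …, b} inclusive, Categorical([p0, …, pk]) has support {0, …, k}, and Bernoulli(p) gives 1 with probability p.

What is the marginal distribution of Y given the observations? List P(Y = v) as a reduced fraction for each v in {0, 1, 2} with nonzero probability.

Enumerate traces; 144 have nonzero weight after conditioning:
  (Y=1, Z=0, W=2, V=0, U=0, X=0) weight 2/1485
  (Y=1, Z=0, W=2, V=0, U=0, X=1) weight 4/4455
  (Y=1, Z=0, W=2, V=0, U=0, X=2) weight 2/1485
  (Y=1, Z=0, W=2, V=0, U=0, X=3) weight 2/1485
  (Y=1, Z=0, W=2, V=0, U=1, X=0) weight 4/1485
  (Y=1, Z=0, W=2, V=0, U=1, X=1) weight 8/4455
  (Y=1, Z=0, W=2, V=0, U=1, X=2) weight 4/1485
  (Y=1, Z=0, W=2, V=0, U=1, X=3) weight 4/1485
  (Y=2, Z=0, W=1, V=0, U=0, X=0) weight 2/2475
  … 135 more
Group by Y:
  weight(Y=1) = 11/135
  weight(Y=2) = 17/225
Total weight = 11/135 + 17/225 = 106/675
P(Y=1 | obs) = 11/135 / 106/675 = 55/106
P(Y=2 | obs) = 17/225 / 106/675 = 51/106

P(Y=1) = 55/106, P(Y=2) = 51/106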